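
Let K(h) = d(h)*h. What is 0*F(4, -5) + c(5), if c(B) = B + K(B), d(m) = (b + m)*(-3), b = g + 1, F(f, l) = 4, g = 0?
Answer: -85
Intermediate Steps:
b = 1 (b = 0 + 1 = 1)
d(m) = -3 - 3*m (d(m) = (1 + m)*(-3) = -3 - 3*m)
K(h) = h*(-3 - 3*h) (K(h) = (-3 - 3*h)*h = h*(-3 - 3*h))
c(B) = B - 3*B*(1 + B)
0*F(4, -5) + c(5) = 0*4 + 5*(-2 - 3*5) = 0 + 5*(-2 - 15) = 0 + 5*(-17) = 0 - 85 = -85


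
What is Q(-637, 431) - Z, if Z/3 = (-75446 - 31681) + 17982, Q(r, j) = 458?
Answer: 267893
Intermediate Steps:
Z = -267435 (Z = 3*((-75446 - 31681) + 17982) = 3*(-107127 + 17982) = 3*(-89145) = -267435)
Q(-637, 431) - Z = 458 - 1*(-267435) = 458 + 267435 = 267893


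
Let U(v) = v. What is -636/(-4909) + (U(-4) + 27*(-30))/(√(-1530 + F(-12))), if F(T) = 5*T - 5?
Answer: 636/4909 + 74*I*√1595/145 ≈ 0.12956 + 20.382*I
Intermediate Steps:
F(T) = -5 + 5*T
-636/(-4909) + (U(-4) + 27*(-30))/(√(-1530 + F(-12))) = -636/(-4909) + (-4 + 27*(-30))/(√(-1530 + (-5 + 5*(-12)))) = -636*(-1/4909) + (-4 - 810)/(√(-1530 + (-5 - 60))) = 636/4909 - 814/√(-1530 - 65) = 636/4909 - 814*(-I*√1595/1595) = 636/4909 - (-74)*I*√1595/145 = 636/4909 + 74*I*√1595/145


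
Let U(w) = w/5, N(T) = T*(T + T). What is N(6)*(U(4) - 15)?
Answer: -5112/5 ≈ -1022.4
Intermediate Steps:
N(T) = 2*T² (N(T) = T*(2*T) = 2*T²)
U(w) = w/5 (U(w) = w*(⅕) = w/5)
N(6)*(U(4) - 15) = (2*6²)*((⅕)*4 - 15) = (2*36)*(⅘ - 15) = 72*(-71/5) = -5112/5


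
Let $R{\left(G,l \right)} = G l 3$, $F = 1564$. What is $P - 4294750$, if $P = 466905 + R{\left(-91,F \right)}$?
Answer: $-4254817$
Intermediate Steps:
$R{\left(G,l \right)} = 3 G l$
$P = 39933$ ($P = 466905 + 3 \left(-91\right) 1564 = 466905 - 426972 = 39933$)
$P - 4294750 = 39933 - 4294750 = -4254817$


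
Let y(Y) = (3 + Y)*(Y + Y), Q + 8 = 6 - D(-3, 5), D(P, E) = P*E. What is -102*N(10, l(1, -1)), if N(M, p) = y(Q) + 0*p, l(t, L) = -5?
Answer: -42432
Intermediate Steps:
D(P, E) = E*P
Q = 13 (Q = -8 + (6 - 5*(-3)) = -8 + (6 - 1*(-15)) = -8 + (6 + 15) = -8 + 21 = 13)
y(Y) = 2*Y*(3 + Y) (y(Y) = (3 + Y)*(2*Y) = 2*Y*(3 + Y))
N(M, p) = 416 (N(M, p) = 2*13*(3 + 13) + 0*p = 2*13*16 + 0 = 416 + 0 = 416)
-102*N(10, l(1, -1)) = -102*416 = -42432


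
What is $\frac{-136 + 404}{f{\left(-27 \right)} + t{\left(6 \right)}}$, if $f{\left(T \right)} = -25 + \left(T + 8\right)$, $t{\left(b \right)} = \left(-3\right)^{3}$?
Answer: $- \frac{268}{71} \approx -3.7746$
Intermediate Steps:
$t{\left(b \right)} = -27$
$f{\left(T \right)} = -17 + T$ ($f{\left(T \right)} = -25 + \left(8 + T\right) = -17 + T$)
$\frac{-136 + 404}{f{\left(-27 \right)} + t{\left(6 \right)}} = \frac{-136 + 404}{\left(-17 - 27\right) - 27} = \frac{268}{-44 - 27} = \frac{268}{-71} = 268 \left(- \frac{1}{71}\right) = - \frac{268}{71}$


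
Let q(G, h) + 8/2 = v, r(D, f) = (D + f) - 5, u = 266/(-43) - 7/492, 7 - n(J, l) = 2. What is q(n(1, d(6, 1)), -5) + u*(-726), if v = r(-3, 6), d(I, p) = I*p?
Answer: 15850777/3526 ≈ 4495.4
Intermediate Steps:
n(J, l) = 5 (n(J, l) = 7 - 1*2 = 7 - 2 = 5)
u = -131173/21156 (u = 266*(-1/43) - 7*1/492 = -266/43 - 7/492 = -131173/21156 ≈ -6.2003)
r(D, f) = -5 + D + f
v = -2 (v = -5 - 3 + 6 = -2)
q(G, h) = -6 (q(G, h) = -4 - 2 = -6)
q(n(1, d(6, 1)), -5) + u*(-726) = -6 - 131173/21156*(-726) = -6 + 15871933/3526 = 15850777/3526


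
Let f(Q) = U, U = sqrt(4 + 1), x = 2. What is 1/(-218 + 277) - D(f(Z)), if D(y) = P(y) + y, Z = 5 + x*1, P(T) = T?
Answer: 1/59 - 2*sqrt(5) ≈ -4.4552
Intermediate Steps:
U = sqrt(5) ≈ 2.2361
Z = 7 (Z = 5 + 2*1 = 5 + 2 = 7)
f(Q) = sqrt(5)
D(y) = 2*y (D(y) = y + y = 2*y)
1/(-218 + 277) - D(f(Z)) = 1/(-218 + 277) - 2*sqrt(5) = 1/59 - 2*sqrt(5)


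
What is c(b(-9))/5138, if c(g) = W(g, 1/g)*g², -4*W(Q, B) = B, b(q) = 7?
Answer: -1/2936 ≈ -0.00034060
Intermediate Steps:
W(Q, B) = -B/4
c(g) = -g/4 (c(g) = (-1/(4*g))*g² = -g/4)
c(b(-9))/5138 = -¼*7/5138 = -7/4*1/5138 = -1/2936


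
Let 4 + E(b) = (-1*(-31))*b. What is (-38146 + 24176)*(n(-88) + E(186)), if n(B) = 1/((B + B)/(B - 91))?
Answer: -644074785/8 ≈ -8.0509e+7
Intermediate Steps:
E(b) = -4 + 31*b (E(b) = -4 + (-1*(-31))*b = -4 + 31*b)
n(B) = (-91 + B)/(2*B) (n(B) = 1/((2*B)/(-91 + B)) = 1/(2*B/(-91 + B)) = (-91 + B)/(2*B))
(-38146 + 24176)*(n(-88) + E(186)) = (-38146 + 24176)*((½)*(-91 - 88)/(-88) + (-4 + 31*186)) = -13970*((½)*(-1/88)*(-179) + (-4 + 5766)) = -13970*(179/176 + 5762) = -13970*1014291/176 = -644074785/8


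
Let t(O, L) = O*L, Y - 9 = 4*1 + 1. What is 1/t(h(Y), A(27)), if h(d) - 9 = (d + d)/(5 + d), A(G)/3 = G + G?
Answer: 19/32238 ≈ 0.00058937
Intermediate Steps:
A(G) = 6*G (A(G) = 3*(G + G) = 3*(2*G) = 6*G)
Y = 14 (Y = 9 + (4*1 + 1) = 9 + (4 + 1) = 9 + 5 = 14)
h(d) = 9 + 2*d/(5 + d) (h(d) = 9 + (d + d)/(5 + d) = 9 + (2*d)/(5 + d) = 9 + 2*d/(5 + d))
t(O, L) = L*O
1/t(h(Y), A(27)) = 1/((6*27)*((45 + 11*14)/(5 + 14))) = 1/(162*((45 + 154)/19)) = 1/(162*((1/19)*199)) = 1/(162*(199/19)) = 1/(32238/19) = 19/32238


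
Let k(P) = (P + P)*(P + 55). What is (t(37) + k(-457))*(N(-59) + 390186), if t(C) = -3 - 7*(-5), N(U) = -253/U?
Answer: 8459380073420/59 ≈ 1.4338e+11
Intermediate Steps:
t(C) = 32 (t(C) = -3 + 35 = 32)
k(P) = 2*P*(55 + P) (k(P) = (2*P)*(55 + P) = 2*P*(55 + P))
(t(37) + k(-457))*(N(-59) + 390186) = (32 + 2*(-457)*(55 - 457))*(-253/(-59) + 390186) = (32 + 2*(-457)*(-402))*(-253*(-1/59) + 390186) = (32 + 367428)*(253/59 + 390186) = 367460*(23021227/59) = 8459380073420/59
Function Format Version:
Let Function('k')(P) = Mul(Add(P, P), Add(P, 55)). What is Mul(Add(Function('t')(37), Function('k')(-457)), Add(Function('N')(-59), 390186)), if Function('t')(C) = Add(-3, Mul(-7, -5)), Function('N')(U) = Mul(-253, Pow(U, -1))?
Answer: Rational(8459380073420, 59) ≈ 1.4338e+11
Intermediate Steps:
Function('t')(C) = 32 (Function('t')(C) = Add(-3, 35) = 32)
Function('k')(P) = Mul(2, P, Add(55, P)) (Function('k')(P) = Mul(Mul(2, P), Add(55, P)) = Mul(2, P, Add(55, P)))
Mul(Add(Function('t')(37), Function('k')(-457)), Add(Function('N')(-59), 390186)) = Mul(Add(32, Mul(2, -457, Add(55, -457))), Add(Mul(-253, Pow(-59, -1)), 390186)) = Mul(Add(32, Mul(2, -457, -402)), Add(Mul(-253, Rational(-1, 59)), 390186)) = Mul(Add(32, 367428), Add(Rational(253, 59), 390186)) = Mul(367460, Rational(23021227, 59)) = Rational(8459380073420, 59)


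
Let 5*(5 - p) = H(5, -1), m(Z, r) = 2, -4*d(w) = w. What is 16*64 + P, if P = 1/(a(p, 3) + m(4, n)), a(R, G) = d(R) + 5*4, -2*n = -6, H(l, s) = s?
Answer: 211978/207 ≈ 1024.0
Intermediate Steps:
n = 3 (n = -½*(-6) = 3)
d(w) = -w/4
p = 26/5 (p = 5 - ⅕*(-1) = 5 + ⅕ = 26/5 ≈ 5.2000)
a(R, G) = 20 - R/4 (a(R, G) = -R/4 + 5*4 = -R/4 + 20 = 20 - R/4)
P = 10/207 (P = 1/((20 - ¼*26/5) + 2) = 1/((20 - 13/10) + 2) = 1/(187/10 + 2) = 1/(207/10) = 10/207 ≈ 0.048309)
16*64 + P = 16*64 + 10/207 = 1024 + 10/207 = 211978/207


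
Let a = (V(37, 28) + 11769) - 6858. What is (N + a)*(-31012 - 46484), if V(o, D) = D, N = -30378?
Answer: 1971420744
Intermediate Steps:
a = 4939 (a = (28 + 11769) - 6858 = 11797 - 6858 = 4939)
(N + a)*(-31012 - 46484) = (-30378 + 4939)*(-31012 - 46484) = -25439*(-77496) = 1971420744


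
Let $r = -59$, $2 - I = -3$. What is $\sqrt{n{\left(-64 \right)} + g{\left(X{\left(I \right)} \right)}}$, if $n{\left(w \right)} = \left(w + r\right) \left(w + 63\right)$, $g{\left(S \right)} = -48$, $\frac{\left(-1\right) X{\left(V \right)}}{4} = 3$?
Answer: $5 \sqrt{3} \approx 8.6602$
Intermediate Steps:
$I = 5$ ($I = 2 - -3 = 2 + 3 = 5$)
$X{\left(V \right)} = -12$ ($X{\left(V \right)} = \left(-4\right) 3 = -12$)
$n{\left(w \right)} = \left(-59 + w\right) \left(63 + w\right)$ ($n{\left(w \right)} = \left(w - 59\right) \left(w + 63\right) = \left(-59 + w\right) \left(63 + w\right)$)
$\sqrt{n{\left(-64 \right)} + g{\left(X{\left(I \right)} \right)}} = \sqrt{\left(-3717 + \left(-64\right)^{2} + 4 \left(-64\right)\right) - 48} = \sqrt{\left(-3717 + 4096 - 256\right) - 48} = \sqrt{123 - 48} = \sqrt{75} = 5 \sqrt{3}$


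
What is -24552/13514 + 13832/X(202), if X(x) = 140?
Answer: 3276578/33785 ≈ 96.983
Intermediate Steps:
-24552/13514 + 13832/X(202) = -24552/13514 + 13832/140 = -24552*1/13514 + 13832*(1/140) = -12276/6757 + 494/5 = 3276578/33785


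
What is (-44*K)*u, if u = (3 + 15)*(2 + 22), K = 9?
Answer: -171072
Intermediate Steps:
u = 432 (u = 18*24 = 432)
(-44*K)*u = -44*9*432 = -396*432 = -171072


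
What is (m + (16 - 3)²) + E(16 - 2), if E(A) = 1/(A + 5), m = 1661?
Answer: 34771/19 ≈ 1830.1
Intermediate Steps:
E(A) = 1/(5 + A)
(m + (16 - 3)²) + E(16 - 2) = (1661 + (16 - 3)²) + 1/(5 + (16 - 2)) = (1661 + 13²) + 1/(5 + 14) = (1661 + 169) + 1/19 = 1830 + 1/19 = 34771/19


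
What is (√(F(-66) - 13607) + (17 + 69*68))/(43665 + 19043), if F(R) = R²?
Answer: 4709/62708 + 29*I*√11/62708 ≈ 0.075094 + 0.0015338*I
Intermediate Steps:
(√(F(-66) - 13607) + (17 + 69*68))/(43665 + 19043) = (√((-66)² - 13607) + (17 + 69*68))/(43665 + 19043) = (√(4356 - 13607) + (17 + 4692))/62708 = (√(-9251) + 4709)*(1/62708) = (29*I*√11 + 4709)*(1/62708) = (4709 + 29*I*√11)*(1/62708) = 4709/62708 + 29*I*√11/62708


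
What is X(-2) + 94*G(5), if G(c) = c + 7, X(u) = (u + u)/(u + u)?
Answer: 1129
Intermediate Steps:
X(u) = 1 (X(u) = (2*u)/((2*u)) = (2*u)*(1/(2*u)) = 1)
G(c) = 7 + c
X(-2) + 94*G(5) = 1 + 94*(7 + 5) = 1 + 94*12 = 1 + 1128 = 1129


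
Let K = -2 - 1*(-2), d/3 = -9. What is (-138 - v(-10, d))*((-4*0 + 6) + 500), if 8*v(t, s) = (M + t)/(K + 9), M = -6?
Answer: -627440/9 ≈ -69716.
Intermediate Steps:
d = -27 (d = 3*(-9) = -27)
K = 0 (K = -2 + 2 = 0)
v(t, s) = -1/12 + t/72 (v(t, s) = ((-6 + t)/(0 + 9))/8 = ((-6 + t)/9)/8 = ((-6 + t)*(⅑))/8 = (-⅔ + t/9)/8 = -1/12 + t/72)
(-138 - v(-10, d))*((-4*0 + 6) + 500) = (-138 - (-1/12 + (1/72)*(-10)))*((-4*0 + 6) + 500) = (-138 - (-1/12 - 5/36))*((0 + 6) + 500) = (-138 - 1*(-2/9))*(6 + 500) = (-138 + 2/9)*506 = -1240/9*506 = -627440/9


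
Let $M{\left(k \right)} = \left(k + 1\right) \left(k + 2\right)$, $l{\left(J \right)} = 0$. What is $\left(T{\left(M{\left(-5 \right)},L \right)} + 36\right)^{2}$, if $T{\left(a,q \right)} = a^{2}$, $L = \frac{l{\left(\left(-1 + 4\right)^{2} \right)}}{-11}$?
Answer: $32400$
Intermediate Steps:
$L = 0$ ($L = \frac{0}{-11} = 0 \left(- \frac{1}{11}\right) = 0$)
$M{\left(k \right)} = \left(1 + k\right) \left(2 + k\right)$
$\left(T{\left(M{\left(-5 \right)},L \right)} + 36\right)^{2} = \left(\left(2 + \left(-5\right)^{2} + 3 \left(-5\right)\right)^{2} + 36\right)^{2} = \left(\left(2 + 25 - 15\right)^{2} + 36\right)^{2} = \left(12^{2} + 36\right)^{2} = \left(144 + 36\right)^{2} = 180^{2} = 32400$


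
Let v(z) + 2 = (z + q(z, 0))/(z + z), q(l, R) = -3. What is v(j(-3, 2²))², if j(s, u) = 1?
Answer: 9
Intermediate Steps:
v(z) = -2 + (-3 + z)/(2*z) (v(z) = -2 + (z - 3)/(z + z) = -2 + (-3 + z)/((2*z)) = -2 + (-3 + z)*(1/(2*z)) = -2 + (-3 + z)/(2*z))
v(j(-3, 2²))² = ((3/2)*(-1 - 1*1)/1)² = ((3/2)*1*(-1 - 1))² = ((3/2)*1*(-2))² = (-3)² = 9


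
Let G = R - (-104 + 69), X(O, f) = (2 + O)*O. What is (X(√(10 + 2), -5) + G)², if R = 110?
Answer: 24697 + 1256*√3 ≈ 26872.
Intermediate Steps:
X(O, f) = O*(2 + O)
G = 145 (G = 110 - (-104 + 69) = 110 - 1*(-35) = 110 + 35 = 145)
(X(√(10 + 2), -5) + G)² = (√(10 + 2)*(2 + √(10 + 2)) + 145)² = (√12*(2 + √12) + 145)² = ((2*√3)*(2 + 2*√3) + 145)² = (2*√3*(2 + 2*√3) + 145)² = (145 + 2*√3*(2 + 2*√3))²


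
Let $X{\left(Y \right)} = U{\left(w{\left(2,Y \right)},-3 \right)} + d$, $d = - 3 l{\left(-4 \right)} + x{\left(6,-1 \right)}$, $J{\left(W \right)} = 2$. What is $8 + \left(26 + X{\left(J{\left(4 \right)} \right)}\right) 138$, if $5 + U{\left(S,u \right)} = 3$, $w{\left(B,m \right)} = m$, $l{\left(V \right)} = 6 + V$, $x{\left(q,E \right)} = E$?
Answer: $2354$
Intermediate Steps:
$U{\left(S,u \right)} = -2$ ($U{\left(S,u \right)} = -5 + 3 = -2$)
$d = -7$ ($d = - 3 \left(6 - 4\right) - 1 = \left(-3\right) 2 - 1 = -6 - 1 = -7$)
$X{\left(Y \right)} = -9$ ($X{\left(Y \right)} = -2 - 7 = -9$)
$8 + \left(26 + X{\left(J{\left(4 \right)} \right)}\right) 138 = 8 + \left(26 - 9\right) 138 = 8 + 17 \cdot 138 = 8 + 2346 = 2354$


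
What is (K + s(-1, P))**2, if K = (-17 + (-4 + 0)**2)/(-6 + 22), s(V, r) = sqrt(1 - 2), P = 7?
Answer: (1 - 16*I)**2/256 ≈ -0.99609 - 0.125*I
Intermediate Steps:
s(V, r) = I (s(V, r) = sqrt(-1) = I)
K = -1/16 (K = (-17 + (-4)**2)/16 = (-17 + 16)*(1/16) = -1*1/16 = -1/16 ≈ -0.062500)
(K + s(-1, P))**2 = (-1/16 + I)**2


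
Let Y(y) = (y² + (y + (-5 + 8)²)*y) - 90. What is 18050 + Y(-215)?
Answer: 108475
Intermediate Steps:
Y(y) = -90 + y² + y*(9 + y) (Y(y) = (y² + (y + 3²)*y) - 90 = (y² + (y + 9)*y) - 90 = (y² + (9 + y)*y) - 90 = (y² + y*(9 + y)) - 90 = -90 + y² + y*(9 + y))
18050 + Y(-215) = 18050 + (-90 + 2*(-215)² + 9*(-215)) = 18050 + (-90 + 2*46225 - 1935) = 18050 + (-90 + 92450 - 1935) = 18050 + 90425 = 108475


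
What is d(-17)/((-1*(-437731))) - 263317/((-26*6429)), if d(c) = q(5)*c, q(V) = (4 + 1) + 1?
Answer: 115244964019/73168487574 ≈ 1.5751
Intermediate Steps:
q(V) = 6 (q(V) = 5 + 1 = 6)
d(c) = 6*c
d(-17)/((-1*(-437731))) - 263317/((-26*6429)) = (6*(-17))/((-1*(-437731))) - 263317/((-26*6429)) = -102/437731 - 263317/(-167154) = -102*1/437731 - 263317*(-1/167154) = -102/437731 + 263317/167154 = 115244964019/73168487574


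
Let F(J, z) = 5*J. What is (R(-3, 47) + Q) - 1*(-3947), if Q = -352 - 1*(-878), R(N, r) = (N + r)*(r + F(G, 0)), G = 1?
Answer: 6761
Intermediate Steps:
R(N, r) = (5 + r)*(N + r) (R(N, r) = (N + r)*(r + 5*1) = (N + r)*(r + 5) = (N + r)*(5 + r) = (5 + r)*(N + r))
Q = 526 (Q = -352 + 878 = 526)
(R(-3, 47) + Q) - 1*(-3947) = ((47**2 + 5*(-3) + 5*47 - 3*47) + 526) - 1*(-3947) = ((2209 - 15 + 235 - 141) + 526) + 3947 = (2288 + 526) + 3947 = 2814 + 3947 = 6761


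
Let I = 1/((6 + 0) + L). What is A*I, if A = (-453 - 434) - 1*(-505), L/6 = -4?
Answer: 191/9 ≈ 21.222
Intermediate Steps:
L = -24 (L = 6*(-4) = -24)
A = -382 (A = -887 + 505 = -382)
I = -1/18 (I = 1/((6 + 0) - 24) = 1/(6 - 24) = 1/(-18) = -1/18 ≈ -0.055556)
A*I = -382*(-1/18) = 191/9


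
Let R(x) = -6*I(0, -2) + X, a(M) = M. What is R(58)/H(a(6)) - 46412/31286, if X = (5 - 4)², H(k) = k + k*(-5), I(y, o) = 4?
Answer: -197155/375432 ≈ -0.52514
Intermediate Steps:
H(k) = -4*k (H(k) = k - 5*k = -4*k)
X = 1 (X = 1² = 1)
R(x) = -23 (R(x) = -6*4 + 1 = -24 + 1 = -23)
R(58)/H(a(6)) - 46412/31286 = -23/((-4*6)) - 46412/31286 = -23/(-24) - 46412*1/31286 = -23*(-1/24) - 23206/15643 = 23/24 - 23206/15643 = -197155/375432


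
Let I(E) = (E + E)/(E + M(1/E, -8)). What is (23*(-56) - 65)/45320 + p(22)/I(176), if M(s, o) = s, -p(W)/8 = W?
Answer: -15958567/181280 ≈ -88.033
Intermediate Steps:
p(W) = -8*W
I(E) = 2*E/(E + 1/E) (I(E) = (E + E)/(E + 1/E) = (2*E)/(E + 1/E) = 2*E/(E + 1/E))
(23*(-56) - 65)/45320 + p(22)/I(176) = (23*(-56) - 65)/45320 + (-8*22)/((2*176²/(1 + 176²))) = (-1288 - 65)*(1/45320) - 176/(2*30976/(1 + 30976)) = -1353*1/45320 - 176/(2*30976/30977) = -123/4120 - 176/(2*30976*(1/30977)) = -123/4120 - 176/61952/30977 = -123/4120 - 176*30977/61952 = -123/4120 - 30977/352 = -15958567/181280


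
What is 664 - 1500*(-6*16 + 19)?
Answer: 116164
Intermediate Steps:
664 - 1500*(-6*16 + 19) = 664 - 1500*(-96 + 19) = 664 - 1500*(-77) = 664 + 115500 = 116164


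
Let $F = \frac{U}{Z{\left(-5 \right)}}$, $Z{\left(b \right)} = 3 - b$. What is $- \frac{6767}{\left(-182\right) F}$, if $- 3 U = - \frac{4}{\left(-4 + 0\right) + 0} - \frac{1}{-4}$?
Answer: $- \frac{324816}{455} \approx -713.88$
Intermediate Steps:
$U = - \frac{5}{12}$ ($U = - \frac{- \frac{4}{\left(-4 + 0\right) + 0} - \frac{1}{-4}}{3} = - \frac{- \frac{4}{-4 + 0} - - \frac{1}{4}}{3} = - \frac{- \frac{4}{-4} + \frac{1}{4}}{3} = - \frac{\left(-4\right) \left(- \frac{1}{4}\right) + \frac{1}{4}}{3} = - \frac{1 + \frac{1}{4}}{3} = \left(- \frac{1}{3}\right) \frac{5}{4} = - \frac{5}{12} \approx -0.41667$)
$F = - \frac{5}{96}$ ($F = - \frac{5}{12 \left(3 - -5\right)} = - \frac{5}{12 \left(3 + 5\right)} = - \frac{5}{12 \cdot 8} = \left(- \frac{5}{12}\right) \frac{1}{8} = - \frac{5}{96} \approx -0.052083$)
$- \frac{6767}{\left(-182\right) F} = - \frac{6767}{\left(-182\right) \left(- \frac{5}{96}\right)} = - \frac{6767}{\frac{455}{48}} = \left(-6767\right) \frac{48}{455} = - \frac{324816}{455}$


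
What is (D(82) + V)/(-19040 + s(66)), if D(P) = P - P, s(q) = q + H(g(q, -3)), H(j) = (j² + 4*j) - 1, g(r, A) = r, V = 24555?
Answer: -1637/957 ≈ -1.7106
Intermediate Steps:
H(j) = -1 + j² + 4*j
s(q) = -1 + q² + 5*q (s(q) = q + (-1 + q² + 4*q) = -1 + q² + 5*q)
D(P) = 0
(D(82) + V)/(-19040 + s(66)) = (0 + 24555)/(-19040 + (-1 + 66² + 5*66)) = 24555/(-19040 + (-1 + 4356 + 330)) = 24555/(-19040 + 4685) = 24555/(-14355) = 24555*(-1/14355) = -1637/957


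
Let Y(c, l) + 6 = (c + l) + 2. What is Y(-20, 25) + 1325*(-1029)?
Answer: -1363424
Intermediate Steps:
Y(c, l) = -4 + c + l (Y(c, l) = -6 + ((c + l) + 2) = -6 + (2 + c + l) = -4 + c + l)
Y(-20, 25) + 1325*(-1029) = (-4 - 20 + 25) + 1325*(-1029) = 1 - 1363425 = -1363424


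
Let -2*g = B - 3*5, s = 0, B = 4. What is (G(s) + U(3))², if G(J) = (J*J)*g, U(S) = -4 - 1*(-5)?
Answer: 1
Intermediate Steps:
g = 11/2 (g = -(4 - 3*5)/2 = -(4 - 15)/2 = -½*(-11) = 11/2 ≈ 5.5000)
U(S) = 1 (U(S) = -4 + 5 = 1)
G(J) = 11*J²/2 (G(J) = (J*J)*(11/2) = J²*(11/2) = 11*J²/2)
(G(s) + U(3))² = ((11/2)*0² + 1)² = ((11/2)*0 + 1)² = (0 + 1)² = 1² = 1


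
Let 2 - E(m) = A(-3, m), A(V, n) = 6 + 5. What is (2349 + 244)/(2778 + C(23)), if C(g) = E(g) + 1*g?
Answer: 2593/2792 ≈ 0.92873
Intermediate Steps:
A(V, n) = 11
E(m) = -9 (E(m) = 2 - 1*11 = 2 - 11 = -9)
C(g) = -9 + g (C(g) = -9 + 1*g = -9 + g)
(2349 + 244)/(2778 + C(23)) = (2349 + 244)/(2778 + (-9 + 23)) = 2593/(2778 + 14) = 2593/2792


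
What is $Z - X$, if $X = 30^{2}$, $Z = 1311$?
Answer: $411$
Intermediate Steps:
$X = 900$
$Z - X = 1311 - 900 = 411$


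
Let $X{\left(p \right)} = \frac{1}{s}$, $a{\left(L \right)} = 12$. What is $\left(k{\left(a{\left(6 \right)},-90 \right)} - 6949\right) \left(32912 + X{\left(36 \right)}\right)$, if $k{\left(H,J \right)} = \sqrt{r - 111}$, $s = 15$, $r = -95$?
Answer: $- \frac{3430589269}{15} + \frac{493681 i \sqrt{206}}{15} \approx -2.2871 \cdot 10^{8} + 4.7238 \cdot 10^{5} i$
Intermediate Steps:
$X{\left(p \right)} = \frac{1}{15}$
$k{\left(H,J \right)} = i \sqrt{206}$ ($k{\left(H,J \right)} = \sqrt{-95 - 111} = \sqrt{-206} = i \sqrt{206}$)
$\left(k{\left(a{\left(6 \right)},-90 \right)} - 6949\right) \left(32912 + X{\left(36 \right)}\right) = \left(i \sqrt{206} - 6949\right) \left(32912 + \frac{1}{15}\right) = \left(-6949 + i \sqrt{206}\right) \frac{493681}{15} = - \frac{3430589269}{15} + \frac{493681 i \sqrt{206}}{15}$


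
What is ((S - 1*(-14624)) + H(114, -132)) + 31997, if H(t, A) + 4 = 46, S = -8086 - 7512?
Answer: 31065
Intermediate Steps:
S = -15598
H(t, A) = 42 (H(t, A) = -4 + 46 = 42)
((S - 1*(-14624)) + H(114, -132)) + 31997 = ((-15598 - 1*(-14624)) + 42) + 31997 = ((-15598 + 14624) + 42) + 31997 = (-974 + 42) + 31997 = -932 + 31997 = 31065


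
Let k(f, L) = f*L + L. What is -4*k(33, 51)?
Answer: -6936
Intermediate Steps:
k(f, L) = L + L*f (k(f, L) = L*f + L = L + L*f)
-4*k(33, 51) = -204*(1 + 33) = -204*34 = -4*1734 = -6936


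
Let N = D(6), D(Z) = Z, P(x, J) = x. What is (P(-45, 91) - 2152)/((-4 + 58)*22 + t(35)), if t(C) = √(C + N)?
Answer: -2610036/1411303 + 2197*√41/1411303 ≈ -1.8394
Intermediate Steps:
N = 6
t(C) = √(6 + C) (t(C) = √(C + 6) = √(6 + C))
(P(-45, 91) - 2152)/((-4 + 58)*22 + t(35)) = (-45 - 2152)/((-4 + 58)*22 + √(6 + 35)) = -2197/(54*22 + √41) = -2197/(1188 + √41)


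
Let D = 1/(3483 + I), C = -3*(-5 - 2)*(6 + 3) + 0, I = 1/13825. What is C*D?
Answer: 2612925/48152476 ≈ 0.054264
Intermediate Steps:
I = 1/13825 ≈ 7.2333e-5
C = 189 (C = -(-21)*9 + 0 = -3*(-63) + 0 = 189 + 0 = 189)
D = 13825/48152476 (D = 1/(3483 + 1/13825) = 1/(48152476/13825) = 13825/48152476 ≈ 0.00028711)
C*D = 189*(13825/48152476) = 2612925/48152476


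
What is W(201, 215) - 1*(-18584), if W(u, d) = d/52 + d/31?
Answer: 29975253/1612 ≈ 18595.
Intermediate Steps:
W(u, d) = 83*d/1612 (W(u, d) = d*(1/52) + d*(1/31) = d/52 + d/31 = 83*d/1612)
W(201, 215) - 1*(-18584) = (83/1612)*215 - 1*(-18584) = 17845/1612 + 18584 = 29975253/1612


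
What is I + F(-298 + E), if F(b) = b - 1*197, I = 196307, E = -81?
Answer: 195731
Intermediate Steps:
F(b) = -197 + b (F(b) = b - 197 = -197 + b)
I + F(-298 + E) = 196307 + (-197 + (-298 - 81)) = 196307 + (-197 - 379) = 196307 - 576 = 195731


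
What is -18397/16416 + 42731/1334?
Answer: 338465249/10949472 ≈ 30.912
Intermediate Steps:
-18397/16416 + 42731/1334 = 338465249/10949472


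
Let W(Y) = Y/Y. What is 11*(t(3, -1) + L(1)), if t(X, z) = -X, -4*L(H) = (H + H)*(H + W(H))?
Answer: -44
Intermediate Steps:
W(Y) = 1
L(H) = -H*(1 + H)/2 (L(H) = -(H + H)*(H + 1)/4 = -2*H*(1 + H)/4 = -H*(1 + H)/2)
11*(t(3, -1) + L(1)) = 11*(-1*3 - 1/2*1*(1 + 1)) = 11*(-3 - 1/2*1*2) = 11*(-3 - 1) = 11*(-4) = -44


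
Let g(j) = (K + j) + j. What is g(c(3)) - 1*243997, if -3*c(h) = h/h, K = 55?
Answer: -731828/3 ≈ -2.4394e+5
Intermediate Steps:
c(h) = -⅓ (c(h) = -h/(3*h) = -⅓*1 = -⅓)
g(j) = 55 + 2*j (g(j) = (55 + j) + j = 55 + 2*j)
g(c(3)) - 1*243997 = (55 + 2*(-⅓)) - 1*243997 = (55 - ⅔) - 243997 = 163/3 - 243997 = -731828/3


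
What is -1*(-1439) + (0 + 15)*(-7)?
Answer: 1334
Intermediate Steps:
-1*(-1439) + (0 + 15)*(-7) = 1439 + 15*(-7) = 1439 - 105 = 1334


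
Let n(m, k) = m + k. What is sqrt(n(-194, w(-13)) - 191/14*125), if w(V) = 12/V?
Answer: I*sqrt(62944882)/182 ≈ 43.592*I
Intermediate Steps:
n(m, k) = k + m
sqrt(n(-194, w(-13)) - 191/14*125) = sqrt((12/(-13) - 194) - 191/14*125) = sqrt((12*(-1/13) - 194) - 191*1/14*125) = sqrt((-12/13 - 194) - 191/14*125) = sqrt(-2534/13 - 23875/14) = sqrt(-345851/182) = I*sqrt(62944882)/182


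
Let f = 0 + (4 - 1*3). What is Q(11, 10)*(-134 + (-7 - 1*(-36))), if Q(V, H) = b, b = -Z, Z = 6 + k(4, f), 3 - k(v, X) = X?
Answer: 840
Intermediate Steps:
f = 1 (f = 0 + (4 - 3) = 0 + 1 = 1)
k(v, X) = 3 - X
Z = 8 (Z = 6 + (3 - 1*1) = 6 + (3 - 1) = 6 + 2 = 8)
b = -8 (b = -1*8 = -8)
Q(V, H) = -8
Q(11, 10)*(-134 + (-7 - 1*(-36))) = -8*(-134 + (-7 - 1*(-36))) = -8*(-134 + (-7 + 36)) = -8*(-134 + 29) = -8*(-105) = 840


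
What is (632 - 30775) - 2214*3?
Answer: -36785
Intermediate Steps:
(632 - 30775) - 2214*3 = -30143 - 6642 = -36785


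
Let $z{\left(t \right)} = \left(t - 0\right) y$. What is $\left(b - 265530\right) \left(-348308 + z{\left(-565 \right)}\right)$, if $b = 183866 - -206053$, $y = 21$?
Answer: $-44801559297$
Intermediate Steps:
$b = 389919$ ($b = 183866 + 206053 = 389919$)
$z{\left(t \right)} = 21 t$ ($z{\left(t \right)} = \left(t - 0\right) 21 = \left(t + 0\right) 21 = t 21 = 21 t$)
$\left(b - 265530\right) \left(-348308 + z{\left(-565 \right)}\right) = \left(389919 - 265530\right) \left(-348308 + 21 \left(-565\right)\right) = 124389 \left(-348308 - 11865\right) = 124389 \left(-360173\right) = -44801559297$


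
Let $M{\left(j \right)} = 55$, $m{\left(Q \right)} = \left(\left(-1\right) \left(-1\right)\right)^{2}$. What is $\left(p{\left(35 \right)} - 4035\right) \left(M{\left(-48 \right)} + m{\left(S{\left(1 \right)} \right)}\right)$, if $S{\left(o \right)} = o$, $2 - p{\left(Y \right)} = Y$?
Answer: $-227808$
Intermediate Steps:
$p{\left(Y \right)} = 2 - Y$
$m{\left(Q \right)} = 1$ ($m{\left(Q \right)} = 1^{2} = 1$)
$\left(p{\left(35 \right)} - 4035\right) \left(M{\left(-48 \right)} + m{\left(S{\left(1 \right)} \right)}\right) = \left(\left(2 - 35\right) - 4035\right) \left(55 + 1\right) = \left(\left(2 - 35\right) - 4035\right) 56 = \left(-33 - 4035\right) 56 = \left(-4068\right) 56 = -227808$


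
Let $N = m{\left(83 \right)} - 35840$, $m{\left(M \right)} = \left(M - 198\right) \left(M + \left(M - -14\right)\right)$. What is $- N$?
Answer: $56540$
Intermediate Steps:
$m{\left(M \right)} = \left(-198 + M\right) \left(14 + 2 M\right)$ ($m{\left(M \right)} = \left(-198 + M\right) \left(M + \left(M + 14\right)\right) = \left(-198 + M\right) \left(M + \left(14 + M\right)\right) = \left(-198 + M\right) \left(14 + 2 M\right)$)
$N = -56540$ ($N = \left(-2772 - 31706 + 2 \cdot 83^{2}\right) - 35840 = \left(-2772 - 31706 + 2 \cdot 6889\right) - 35840 = \left(-2772 - 31706 + 13778\right) - 35840 = -20700 - 35840 = -56540$)
$- N = \left(-1\right) \left(-56540\right) = 56540$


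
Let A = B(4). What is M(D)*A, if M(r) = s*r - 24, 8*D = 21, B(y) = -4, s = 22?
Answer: -135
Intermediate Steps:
D = 21/8 (D = (⅛)*21 = 21/8 ≈ 2.6250)
M(r) = -24 + 22*r (M(r) = 22*r - 24 = -24 + 22*r)
A = -4
M(D)*A = (-24 + 22*(21/8))*(-4) = (-24 + 231/4)*(-4) = (135/4)*(-4) = -135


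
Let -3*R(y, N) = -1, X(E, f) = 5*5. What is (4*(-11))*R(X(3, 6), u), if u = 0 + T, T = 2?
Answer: -44/3 ≈ -14.667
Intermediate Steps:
X(E, f) = 25
u = 2 (u = 0 + 2 = 2)
R(y, N) = ⅓ (R(y, N) = -⅓*(-1) = ⅓)
(4*(-11))*R(X(3, 6), u) = (4*(-11))*(⅓) = -44*⅓ = -44/3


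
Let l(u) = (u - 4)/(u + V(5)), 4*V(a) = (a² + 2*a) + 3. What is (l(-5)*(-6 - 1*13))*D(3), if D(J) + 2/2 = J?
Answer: 76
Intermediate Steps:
D(J) = -1 + J
V(a) = ¾ + a/2 + a²/4 (V(a) = ((a² + 2*a) + 3)/4 = (3 + a² + 2*a)/4 = ¾ + a/2 + a²/4)
l(u) = (-4 + u)/(19/2 + u) (l(u) = (u - 4)/(u + (¾ + (½)*5 + (¼)*5²)) = (-4 + u)/(u + (¾ + 5/2 + (¼)*25)) = (-4 + u)/(u + (¾ + 5/2 + 25/4)) = (-4 + u)/(u + 19/2) = (-4 + u)/(19/2 + u))
(l(-5)*(-6 - 1*13))*D(3) = ((2*(-4 - 5)/(19 + 2*(-5)))*(-6 - 1*13))*(-1 + 3) = ((2*(-9)/(19 - 10))*(-6 - 13))*2 = ((2*(-9)/9)*(-19))*2 = ((2*(⅑)*(-9))*(-19))*2 = -2*(-19)*2 = 38*2 = 76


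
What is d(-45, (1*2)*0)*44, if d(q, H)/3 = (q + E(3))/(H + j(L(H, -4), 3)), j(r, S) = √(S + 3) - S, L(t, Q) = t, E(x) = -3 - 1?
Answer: 6468 + 2156*√6 ≈ 11749.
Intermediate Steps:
E(x) = -4
j(r, S) = √(3 + S) - S
d(q, H) = 3*(-4 + q)/(-3 + H + √6) (d(q, H) = 3*((q - 4)/(H + (√(3 + 3) - 1*3))) = 3*((-4 + q)/(H + (√6 - 3))) = 3*((-4 + q)/(H + (-3 + √6))) = 3*((-4 + q)/(-3 + H + √6)) = 3*(-4 + q)/(-3 + H + √6))
d(-45, (1*2)*0)*44 = (3*(-4 - 45)/(-3 + (1*2)*0 + √6))*44 = (3*(-49)/(-3 + 2*0 + √6))*44 = (3*(-49)/(-3 + 0 + √6))*44 = (3*(-49)/(-3 + √6))*44 = -147/(-3 + √6)*44 = -6468/(-3 + √6)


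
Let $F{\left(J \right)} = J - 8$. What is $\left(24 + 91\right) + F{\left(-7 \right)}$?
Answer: $100$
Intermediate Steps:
$F{\left(J \right)} = -8 + J$ ($F{\left(J \right)} = J - 8 = -8 + J$)
$\left(24 + 91\right) + F{\left(-7 \right)} = \left(24 + 91\right) - 15 = 115 - 15 = 100$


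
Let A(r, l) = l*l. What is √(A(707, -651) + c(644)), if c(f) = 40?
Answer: √423841 ≈ 651.03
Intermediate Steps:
A(r, l) = l²
√(A(707, -651) + c(644)) = √((-651)² + 40) = √(423801 + 40) = √423841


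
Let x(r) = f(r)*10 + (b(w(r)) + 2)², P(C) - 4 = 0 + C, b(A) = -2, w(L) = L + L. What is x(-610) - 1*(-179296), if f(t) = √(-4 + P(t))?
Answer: 179296 + 10*I*√610 ≈ 1.793e+5 + 246.98*I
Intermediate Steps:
w(L) = 2*L
P(C) = 4 + C (P(C) = 4 + (0 + C) = 4 + C)
f(t) = √t (f(t) = √(-4 + (4 + t)) = √t)
x(r) = 10*√r (x(r) = √r*10 + (-2 + 2)² = 10*√r + 0² = 10*√r + 0 = 10*√r)
x(-610) - 1*(-179296) = 10*√(-610) - 1*(-179296) = 10*(I*√610) + 179296 = 10*I*√610 + 179296 = 179296 + 10*I*√610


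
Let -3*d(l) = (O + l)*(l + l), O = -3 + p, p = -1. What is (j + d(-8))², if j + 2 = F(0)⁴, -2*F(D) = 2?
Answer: 4225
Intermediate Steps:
F(D) = -1 (F(D) = -½*2 = -1)
O = -4 (O = -3 - 1 = -4)
j = -1 (j = -2 + (-1)⁴ = -2 + 1 = -1)
d(l) = -2*l*(-4 + l)/3 (d(l) = -(-4 + l)*(l + l)/3 = -(-4 + l)*2*l/3 = -2*l*(-4 + l)/3)
(j + d(-8))² = (-1 + (⅔)*(-8)*(4 - 1*(-8)))² = (-1 + (⅔)*(-8)*(4 + 8))² = (-1 + (⅔)*(-8)*12)² = (-1 - 64)² = (-65)² = 4225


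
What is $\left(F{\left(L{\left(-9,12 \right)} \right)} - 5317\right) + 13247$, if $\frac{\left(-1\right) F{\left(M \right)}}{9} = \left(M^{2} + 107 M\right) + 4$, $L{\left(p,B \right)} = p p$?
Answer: $-129158$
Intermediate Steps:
$L{\left(p,B \right)} = p^{2}$
$F{\left(M \right)} = -36 - 963 M - 9 M^{2}$ ($F{\left(M \right)} = - 9 \left(\left(M^{2} + 107 M\right) + 4\right) = - 9 \left(4 + M^{2} + 107 M\right) = -36 - 963 M - 9 M^{2}$)
$\left(F{\left(L{\left(-9,12 \right)} \right)} - 5317\right) + 13247 = \left(\left(-36 - 963 \left(-9\right)^{2} - 9 \left(\left(-9\right)^{2}\right)^{2}\right) - 5317\right) + 13247 = \left(\left(-36 - 78003 - 9 \cdot 81^{2}\right) - 5317\right) + 13247 = \left(\left(-36 - 78003 - 59049\right) - 5317\right) + 13247 = \left(-137088 - 5317\right) + 13247 = -142405 + 13247 = -129158$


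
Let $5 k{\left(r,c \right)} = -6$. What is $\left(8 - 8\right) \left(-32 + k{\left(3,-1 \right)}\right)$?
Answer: $0$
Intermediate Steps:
$k{\left(r,c \right)} = - \frac{6}{5}$ ($k{\left(r,c \right)} = \frac{1}{5} \left(-6\right) = - \frac{6}{5}$)
$\left(8 - 8\right) \left(-32 + k{\left(3,-1 \right)}\right) = \left(8 - 8\right) \left(-32 - \frac{6}{5}\right) = 0 \left(- \frac{166}{5}\right) = 0$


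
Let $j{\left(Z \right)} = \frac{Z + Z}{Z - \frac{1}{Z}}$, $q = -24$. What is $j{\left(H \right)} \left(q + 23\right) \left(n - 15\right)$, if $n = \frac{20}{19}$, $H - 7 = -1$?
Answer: $\frac{3816}{133} \approx 28.692$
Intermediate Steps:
$H = 6$ ($H = 7 - 1 = 6$)
$n = \frac{20}{19}$ ($n = 20 \cdot \frac{1}{19} = \frac{20}{19} \approx 1.0526$)
$j{\left(Z \right)} = \frac{2 Z}{Z - \frac{1}{Z}}$
$j{\left(H \right)} \left(q + 23\right) \left(n - 15\right) = \frac{2 \cdot 6^{2}}{-1 + 6^{2}} \left(-24 + 23\right) \left(\frac{20}{19} - 15\right) = 2 \cdot 36 \frac{1}{-1 + 36} \left(\left(-1\right) \left(- \frac{265}{19}\right)\right) = 2 \cdot 36 \cdot \frac{1}{35} \cdot \frac{265}{19} = \frac{72}{35} \cdot \frac{265}{19} = \frac{3816}{133}$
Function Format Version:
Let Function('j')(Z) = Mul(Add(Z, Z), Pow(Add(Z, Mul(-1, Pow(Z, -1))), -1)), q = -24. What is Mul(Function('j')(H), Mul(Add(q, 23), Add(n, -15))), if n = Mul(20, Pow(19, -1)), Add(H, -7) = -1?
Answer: Rational(3816, 133) ≈ 28.692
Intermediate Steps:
H = 6 (H = Add(7, -1) = 6)
n = Rational(20, 19) (n = Mul(20, Rational(1, 19)) = Rational(20, 19) ≈ 1.0526)
Function('j')(Z) = Mul(2, Z, Pow(Add(Z, Mul(-1, Pow(Z, -1))), -1)) (Function('j')(Z) = Mul(Mul(2, Z), Pow(Add(Z, Mul(-1, Pow(Z, -1))), -1)) = Mul(2, Z, Pow(Add(Z, Mul(-1, Pow(Z, -1))), -1)))
Mul(Function('j')(H), Mul(Add(q, 23), Add(n, -15))) = Mul(Mul(2, Pow(6, 2), Pow(Add(-1, Pow(6, 2)), -1)), Mul(Add(-24, 23), Add(Rational(20, 19), -15))) = Mul(Mul(2, 36, Pow(Add(-1, 36), -1)), Mul(-1, Rational(-265, 19))) = Mul(Mul(2, 36, Pow(35, -1)), Rational(265, 19)) = Mul(Mul(2, 36, Rational(1, 35)), Rational(265, 19)) = Mul(Rational(72, 35), Rational(265, 19)) = Rational(3816, 133)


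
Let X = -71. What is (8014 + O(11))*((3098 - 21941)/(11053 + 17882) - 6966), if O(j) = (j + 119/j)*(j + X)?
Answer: -4955778409654/106095 ≈ -4.6711e+7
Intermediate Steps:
O(j) = (-71 + j)*(j + 119/j) (O(j) = (j + 119/j)*(j - 71) = (j + 119/j)*(-71 + j) = (-71 + j)*(j + 119/j))
(8014 + O(11))*((3098 - 21941)/(11053 + 17882) - 6966) = (8014 + (119 + 11² - 8449/11 - 71*11))*((3098 - 21941)/(11053 + 17882) - 6966) = (8014 + (119 + 121 - 8449*1/11 - 781))*(-18843/28935 - 6966) = (8014 + (119 + 121 - 8449/11 - 781))*(-18843*1/28935 - 6966) = (8014 - 14400/11)*(-6281/9645 - 6966) = (73754/11)*(-67193351/9645) = -4955778409654/106095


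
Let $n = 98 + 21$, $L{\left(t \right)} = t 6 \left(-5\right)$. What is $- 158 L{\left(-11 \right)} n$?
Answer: $-6204660$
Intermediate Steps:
$L{\left(t \right)} = - 30 t$ ($L{\left(t \right)} = 6 t \left(-5\right) = - 30 t$)
$n = 119$
$- 158 L{\left(-11 \right)} n = - 158 \left(\left(-30\right) \left(-11\right)\right) 119 = \left(-158\right) 330 \cdot 119 = \left(-52140\right) 119 = -6204660$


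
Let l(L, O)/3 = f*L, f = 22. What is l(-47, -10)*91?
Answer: -282282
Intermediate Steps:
l(L, O) = 66*L (l(L, O) = 3*(22*L) = 66*L)
l(-47, -10)*91 = (66*(-47))*91 = -3102*91 = -282282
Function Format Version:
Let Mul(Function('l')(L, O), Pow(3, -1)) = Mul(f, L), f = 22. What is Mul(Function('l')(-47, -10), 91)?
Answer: -282282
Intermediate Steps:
Function('l')(L, O) = Mul(66, L) (Function('l')(L, O) = Mul(3, Mul(22, L)) = Mul(66, L))
Mul(Function('l')(-47, -10), 91) = Mul(Mul(66, -47), 91) = Mul(-3102, 91) = -282282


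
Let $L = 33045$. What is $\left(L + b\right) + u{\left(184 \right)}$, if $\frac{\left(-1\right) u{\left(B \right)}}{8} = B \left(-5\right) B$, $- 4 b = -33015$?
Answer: $\frac{5582155}{4} \approx 1.3955 \cdot 10^{6}$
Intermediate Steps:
$b = \frac{33015}{4}$ ($b = \left(- \frac{1}{4}\right) \left(-33015\right) = \frac{33015}{4} \approx 8253.8$)
$u{\left(B \right)} = 40 B^{2}$ ($u{\left(B \right)} = - 8 B \left(-5\right) B = - 8 - 5 B B = - 8 \left(- 5 B^{2}\right) = 40 B^{2}$)
$\left(L + b\right) + u{\left(184 \right)} = \left(33045 + \frac{33015}{4}\right) + 40 \cdot 184^{2} = \frac{165195}{4} + 40 \cdot 33856 = \frac{165195}{4} + 1354240 = \frac{5582155}{4}$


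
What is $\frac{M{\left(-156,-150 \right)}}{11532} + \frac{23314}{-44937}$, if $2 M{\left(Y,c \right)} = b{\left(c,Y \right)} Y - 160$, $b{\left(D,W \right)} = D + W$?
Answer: $\frac{66675359}{43184457} \approx 1.544$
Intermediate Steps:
$M{\left(Y,c \right)} = -80 + \frac{Y \left(Y + c\right)}{2}$ ($M{\left(Y,c \right)} = \frac{\left(c + Y\right) Y - 160}{2} = \frac{\left(Y + c\right) Y - 160}{2} = \frac{Y \left(Y + c\right) - 160}{2} = \frac{-160 + Y \left(Y + c\right)}{2} = -80 + \frac{Y \left(Y + c\right)}{2}$)
$\frac{M{\left(-156,-150 \right)}}{11532} + \frac{23314}{-44937} = \frac{-80 + \frac{1}{2} \left(-156\right) \left(-156 - 150\right)}{11532} + \frac{23314}{-44937} = \left(-80 + \frac{1}{2} \left(-156\right) \left(-306\right)\right) \frac{1}{11532} + 23314 \left(- \frac{1}{44937}\right) = \left(-80 + 23868\right) \frac{1}{11532} - \frac{23314}{44937} = 23788 \cdot \frac{1}{11532} - \frac{23314}{44937} = \frac{5947}{2883} - \frac{23314}{44937} = \frac{66675359}{43184457}$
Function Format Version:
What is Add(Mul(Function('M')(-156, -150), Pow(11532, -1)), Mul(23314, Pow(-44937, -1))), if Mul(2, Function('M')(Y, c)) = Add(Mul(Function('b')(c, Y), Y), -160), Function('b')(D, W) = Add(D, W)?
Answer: Rational(66675359, 43184457) ≈ 1.5440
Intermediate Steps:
Function('M')(Y, c) = Add(-80, Mul(Rational(1, 2), Y, Add(Y, c))) (Function('M')(Y, c) = Mul(Rational(1, 2), Add(Mul(Add(c, Y), Y), -160)) = Mul(Rational(1, 2), Add(Mul(Add(Y, c), Y), -160)) = Mul(Rational(1, 2), Add(Mul(Y, Add(Y, c)), -160)) = Mul(Rational(1, 2), Add(-160, Mul(Y, Add(Y, c)))) = Add(-80, Mul(Rational(1, 2), Y, Add(Y, c))))
Add(Mul(Function('M')(-156, -150), Pow(11532, -1)), Mul(23314, Pow(-44937, -1))) = Add(Mul(Add(-80, Mul(Rational(1, 2), -156, Add(-156, -150))), Pow(11532, -1)), Mul(23314, Pow(-44937, -1))) = Add(Mul(Add(-80, Mul(Rational(1, 2), -156, -306)), Rational(1, 11532)), Mul(23314, Rational(-1, 44937))) = Add(Mul(Add(-80, 23868), Rational(1, 11532)), Rational(-23314, 44937)) = Add(Mul(23788, Rational(1, 11532)), Rational(-23314, 44937)) = Add(Rational(5947, 2883), Rational(-23314, 44937)) = Rational(66675359, 43184457)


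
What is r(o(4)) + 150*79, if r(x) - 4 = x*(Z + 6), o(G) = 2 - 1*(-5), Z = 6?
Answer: 11938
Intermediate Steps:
o(G) = 7 (o(G) = 2 + 5 = 7)
r(x) = 4 + 12*x (r(x) = 4 + x*(6 + 6) = 4 + x*12 = 4 + 12*x)
r(o(4)) + 150*79 = (4 + 12*7) + 150*79 = (4 + 84) + 11850 = 88 + 11850 = 11938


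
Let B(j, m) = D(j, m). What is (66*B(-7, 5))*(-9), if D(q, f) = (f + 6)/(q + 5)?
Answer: 3267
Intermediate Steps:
D(q, f) = (6 + f)/(5 + q)
B(j, m) = (6 + m)/(5 + j)
(66*B(-7, 5))*(-9) = (66*((6 + 5)/(5 - 7)))*(-9) = (66*(11/(-2)))*(-9) = (66*(-1/2*11))*(-9) = (66*(-11/2))*(-9) = -363*(-9) = 3267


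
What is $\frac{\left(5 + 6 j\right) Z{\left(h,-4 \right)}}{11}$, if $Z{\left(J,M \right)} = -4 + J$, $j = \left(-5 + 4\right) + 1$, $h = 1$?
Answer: $- \frac{15}{11} \approx -1.3636$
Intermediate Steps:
$j = 0$ ($j = -1 + 1 = 0$)
$\frac{\left(5 + 6 j\right) Z{\left(h,-4 \right)}}{11} = \frac{\left(5 + 6 \cdot 0\right) \left(-4 + 1\right)}{11} = \left(5 + 0\right) \left(-3\right) \frac{1}{11} = 5 \left(-3\right) \frac{1}{11} = \left(-15\right) \frac{1}{11} = - \frac{15}{11}$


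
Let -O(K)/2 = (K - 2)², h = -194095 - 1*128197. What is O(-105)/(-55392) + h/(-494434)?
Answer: 7293487049/6846922032 ≈ 1.0652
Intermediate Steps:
h = -322292 (h = -194095 - 128197 = -322292)
O(K) = -2*(-2 + K)² (O(K) = -2*(K - 2)² = -2*(-2 + K)²)
O(-105)/(-55392) + h/(-494434) = -2*(-2 - 105)²/(-55392) - 322292/(-494434) = -2*(-107)²*(-1/55392) - 322292*(-1/494434) = -2*11449*(-1/55392) + 161146/247217 = -22898*(-1/55392) + 161146/247217 = 11449/27696 + 161146/247217 = 7293487049/6846922032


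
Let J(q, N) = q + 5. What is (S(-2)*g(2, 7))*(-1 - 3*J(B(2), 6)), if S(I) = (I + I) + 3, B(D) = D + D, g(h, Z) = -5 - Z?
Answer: -336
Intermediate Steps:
B(D) = 2*D
J(q, N) = 5 + q
S(I) = 3 + 2*I (S(I) = 2*I + 3 = 3 + 2*I)
(S(-2)*g(2, 7))*(-1 - 3*J(B(2), 6)) = ((3 + 2*(-2))*(-5 - 1*7))*(-1 - 3*(5 + 2*2)) = ((3 - 4)*(-5 - 7))*(-1 - 3*(5 + 4)) = (-1*(-12))*(-1 - 3*9) = 12*(-1 - 27) = 12*(-28) = -336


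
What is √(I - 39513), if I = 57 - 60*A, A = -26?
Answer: 2*I*√9474 ≈ 194.67*I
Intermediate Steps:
I = 1617 (I = 57 - 60*(-26) = 57 + 1560 = 1617)
√(I - 39513) = √(1617 - 39513) = √(-37896) = 2*I*√9474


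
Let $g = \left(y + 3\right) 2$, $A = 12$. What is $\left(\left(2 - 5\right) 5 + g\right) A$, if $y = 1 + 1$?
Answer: $-60$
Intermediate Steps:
$y = 2$
$g = 10$ ($g = \left(2 + 3\right) 2 = 5 \cdot 2 = 10$)
$\left(\left(2 - 5\right) 5 + g\right) A = \left(\left(2 - 5\right) 5 + 10\right) 12 = \left(\left(-3\right) 5 + 10\right) 12 = \left(-15 + 10\right) 12 = \left(-5\right) 12 = -60$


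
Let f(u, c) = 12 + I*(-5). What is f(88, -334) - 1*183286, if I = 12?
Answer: -183334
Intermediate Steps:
f(u, c) = -48 (f(u, c) = 12 + 12*(-5) = 12 - 60 = -48)
f(88, -334) - 1*183286 = -48 - 1*183286 = -48 - 183286 = -183334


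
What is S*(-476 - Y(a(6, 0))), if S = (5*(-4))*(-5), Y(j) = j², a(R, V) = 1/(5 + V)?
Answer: -47604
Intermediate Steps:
S = 100 (S = -20*(-5) = 100)
S*(-476 - Y(a(6, 0))) = 100*(-476 - (1/(5 + 0))²) = 100*(-476 - (1/5)²) = 100*(-476 - (⅕)²) = 100*(-476 - 1*1/25) = 100*(-476 - 1/25) = 100*(-11901/25) = -47604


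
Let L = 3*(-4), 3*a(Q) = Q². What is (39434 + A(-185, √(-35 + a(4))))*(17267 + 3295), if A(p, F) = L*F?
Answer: 810841908 - 82248*I*√267 ≈ 8.1084e+8 - 1.3439e+6*I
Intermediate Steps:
a(Q) = Q²/3
L = -12
A(p, F) = -12*F
(39434 + A(-185, √(-35 + a(4))))*(17267 + 3295) = (39434 - 12*√(-35 + (⅓)*4²))*(17267 + 3295) = (39434 - 12*√(-35 + (⅓)*16))*20562 = (39434 - 12*√(-35 + 16/3))*20562 = (39434 - 4*I*√267)*20562 = 810841908 - 82248*I*√267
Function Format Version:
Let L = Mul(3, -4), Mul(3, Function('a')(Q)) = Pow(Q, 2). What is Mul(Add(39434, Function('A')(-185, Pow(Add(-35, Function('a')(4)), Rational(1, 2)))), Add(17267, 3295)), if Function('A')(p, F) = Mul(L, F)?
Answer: Add(810841908, Mul(-82248, I, Pow(267, Rational(1, 2)))) ≈ Add(8.1084e+8, Mul(-1.3439e+6, I))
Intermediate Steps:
Function('a')(Q) = Mul(Rational(1, 3), Pow(Q, 2))
L = -12
Function('A')(p, F) = Mul(-12, F)
Mul(Add(39434, Function('A')(-185, Pow(Add(-35, Function('a')(4)), Rational(1, 2)))), Add(17267, 3295)) = Mul(Add(39434, Mul(-12, Pow(Add(-35, Mul(Rational(1, 3), Pow(4, 2))), Rational(1, 2)))), Add(17267, 3295)) = Mul(Add(39434, Mul(-12, Pow(Add(-35, Mul(Rational(1, 3), 16)), Rational(1, 2)))), 20562) = Mul(Add(39434, Mul(-12, Pow(Add(-35, Rational(16, 3)), Rational(1, 2)))), 20562) = Mul(Add(39434, Mul(-12, Pow(Rational(-89, 3), Rational(1, 2)))), 20562) = Mul(Add(39434, Mul(-12, Mul(Rational(1, 3), I, Pow(267, Rational(1, 2))))), 20562) = Mul(Add(39434, Mul(-4, I, Pow(267, Rational(1, 2)))), 20562) = Add(810841908, Mul(-82248, I, Pow(267, Rational(1, 2))))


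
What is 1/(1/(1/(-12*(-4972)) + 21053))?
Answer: 1256106193/59664 ≈ 21053.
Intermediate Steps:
1/(1/(1/(-12*(-4972)) + 21053)) = 1/(1/(1/59664 + 21053)) = 1/(1/(1256106193/59664)) = 1/(59664/1256106193) = 1256106193/59664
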